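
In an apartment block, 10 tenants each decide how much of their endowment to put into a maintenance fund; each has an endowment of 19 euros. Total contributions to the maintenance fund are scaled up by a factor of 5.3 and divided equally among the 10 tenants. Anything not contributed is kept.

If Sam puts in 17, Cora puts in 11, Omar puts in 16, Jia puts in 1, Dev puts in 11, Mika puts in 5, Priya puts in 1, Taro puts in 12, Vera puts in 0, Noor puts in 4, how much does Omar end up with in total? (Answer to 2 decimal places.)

44.34 euros

Total contributed: 17 + 11 + 16 + 1 + 11 + 5 + 1 + 12 + 0 + 4 = 78.
Each receives 5.3 × 78 / 10 = 41.34 from the maintenance fund.
Omar keeps 19 − 16 = 3, so Omar's payoff is 3 + 41.34 = 44.34.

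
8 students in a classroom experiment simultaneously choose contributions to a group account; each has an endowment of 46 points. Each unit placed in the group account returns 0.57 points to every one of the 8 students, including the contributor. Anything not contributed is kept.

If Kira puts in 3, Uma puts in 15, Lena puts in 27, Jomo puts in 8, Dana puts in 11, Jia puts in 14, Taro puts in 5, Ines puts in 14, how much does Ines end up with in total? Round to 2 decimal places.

Total contributed: 3 + 15 + 27 + 8 + 11 + 14 + 5 + 14 = 97.
Each receives 0.57 × 97 = 55.29 from the group account.
Ines keeps 46 − 14 = 32, so Ines's payoff is 32 + 55.29 = 87.29.

87.29 points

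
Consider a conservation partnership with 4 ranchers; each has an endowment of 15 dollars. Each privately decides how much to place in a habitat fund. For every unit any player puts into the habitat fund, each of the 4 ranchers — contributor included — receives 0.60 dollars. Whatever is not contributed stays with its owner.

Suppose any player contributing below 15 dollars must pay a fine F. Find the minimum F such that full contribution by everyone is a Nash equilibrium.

Given the others contribute fully, the best deviation is to contribute 0 (any partial contribution still incurs the fine and gives up units whose private return 0.60 is below 1).
Deviating from 15 to 0 saves 15 dollars but forfeits the deviator's share of the drop in the habitat fund: 0.60 × 15 = 9.00.
So the deviation gain is 15 − 9.00 = 6.00, and the fine must be at least 6.00 dollars to wipe it out.

6.00 dollars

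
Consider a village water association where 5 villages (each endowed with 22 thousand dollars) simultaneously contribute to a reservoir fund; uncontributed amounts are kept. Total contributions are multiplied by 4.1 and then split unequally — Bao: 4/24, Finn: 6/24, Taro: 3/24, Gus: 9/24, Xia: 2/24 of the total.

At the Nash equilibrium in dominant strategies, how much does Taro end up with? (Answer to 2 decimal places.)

44.55 thousand dollars

Each unit j contributes comes back to j as 4.1 × (j's share), so j prefers to contribute only if that share exceeds 1/4.1 = 0.2439; otherwise keeping the unit dominates.
Finn and Gus are above the threshold, contributing 22 each; the remaining 3 contribute 0. Total contributed: 44.
Taro keeps 22 and receives 4.1 × 44 × 3/24 = 22.55 from the reservoir fund, for a payoff of 44.55.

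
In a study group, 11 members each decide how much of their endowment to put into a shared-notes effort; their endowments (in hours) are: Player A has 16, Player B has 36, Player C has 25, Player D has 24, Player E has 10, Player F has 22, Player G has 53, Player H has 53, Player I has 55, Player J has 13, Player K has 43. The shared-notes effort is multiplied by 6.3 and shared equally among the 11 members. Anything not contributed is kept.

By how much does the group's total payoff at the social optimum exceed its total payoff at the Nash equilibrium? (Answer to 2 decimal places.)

The private return per contributed unit is 6.3/11 = 0.5727 < 1 for every player regardless of endowment, so the Nash equilibrium is zero contribution and the group total is Σ E_j = 16 + 36 + 25 + 24 + 10 + 22 + 53 + 53 + 55 + 13 + 43 = 350.
Each contributed unit returns 6.300 to the group, so the social optimum is full contribution by everyone: group total = 6.300 × 350 = 2205.00.
Efficiency loss = (6.300 − 1) × 350 = 1855.00.

1855.00 hours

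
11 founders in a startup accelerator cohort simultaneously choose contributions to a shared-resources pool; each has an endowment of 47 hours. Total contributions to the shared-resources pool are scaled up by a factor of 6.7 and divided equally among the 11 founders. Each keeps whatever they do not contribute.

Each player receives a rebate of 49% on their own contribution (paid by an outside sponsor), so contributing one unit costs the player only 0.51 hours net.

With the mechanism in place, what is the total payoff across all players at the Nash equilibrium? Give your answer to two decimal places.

3717.23 hours

With the mechanism, a contributed unit returns (6.7/11) / 0.51 = 1.1943 per unit of net cost to the contributor — now above 1 — so contributing fully is weakly dominant for every player.
So the Nash equilibrium is full contribution by all 11; the group earns 11 × (47 × 0.49 + 6.7 × 47) = 3717.23.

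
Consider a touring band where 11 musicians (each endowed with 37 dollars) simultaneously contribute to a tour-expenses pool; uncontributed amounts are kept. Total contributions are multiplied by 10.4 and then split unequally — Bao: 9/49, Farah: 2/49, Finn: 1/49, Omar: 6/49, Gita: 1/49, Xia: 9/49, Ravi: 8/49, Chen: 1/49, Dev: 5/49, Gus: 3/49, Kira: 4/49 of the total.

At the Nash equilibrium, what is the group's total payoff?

2146.00 dollars

For player j, contributing a unit is worthwhile iff 10.4 × (j's share) ≥ 1, i.e. iff j's share is at least 0.0962.
The shares above 0.0962 belong to Bao, Omar, Xia, Ravi and Dev, contributing 37 each; the remaining 6 contribute 0. Total contributed: 185.
The tour-expenses pool pays out 10.4 × 185 = 1924.00 in total (split across the unequal shares, but the aggregate is all that matters for the group sum).
The 6 free-riders keep 37 each, adding 222. Group total = 222 + 1924.00 = 2146.00.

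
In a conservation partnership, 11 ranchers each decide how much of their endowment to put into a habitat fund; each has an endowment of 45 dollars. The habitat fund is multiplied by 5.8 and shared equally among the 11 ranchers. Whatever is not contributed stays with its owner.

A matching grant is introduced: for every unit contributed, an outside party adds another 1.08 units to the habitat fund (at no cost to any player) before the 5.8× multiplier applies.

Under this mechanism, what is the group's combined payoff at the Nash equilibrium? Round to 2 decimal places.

5971.68 dollars

Under the mechanism each unit contributed yields 5.8 × 2.08 / 11 = 1.0967 back to its contributor per unit of net cost, which exceeds 1, making full contribution the dominant choice for everyone.
At the Nash equilibrium everyone contributes 45. Group total payoff = 5.8 × 2.08 × 495 = 5971.68.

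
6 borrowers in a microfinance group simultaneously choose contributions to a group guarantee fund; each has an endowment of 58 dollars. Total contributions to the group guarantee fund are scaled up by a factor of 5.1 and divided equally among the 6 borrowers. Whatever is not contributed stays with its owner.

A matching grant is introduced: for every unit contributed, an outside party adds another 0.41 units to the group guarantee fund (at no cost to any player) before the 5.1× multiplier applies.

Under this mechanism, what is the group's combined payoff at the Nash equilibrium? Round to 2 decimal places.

With the mechanism, a contributed unit returns 5.1 × 1.41 / 6 = 1.1985 per unit of net cost to the contributor — now above 1 — so contributing fully is weakly dominant for every player.
So the Nash equilibrium is full contribution by all 6; the group earns 5.1 × 1.41 × 348 = 2502.47.

2502.47 dollars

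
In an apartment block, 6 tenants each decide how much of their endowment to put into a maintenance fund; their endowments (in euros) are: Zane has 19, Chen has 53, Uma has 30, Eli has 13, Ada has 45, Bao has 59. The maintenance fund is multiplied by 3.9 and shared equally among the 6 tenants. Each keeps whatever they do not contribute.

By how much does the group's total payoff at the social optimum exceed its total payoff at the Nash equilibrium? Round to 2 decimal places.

The private return per contributed unit is 3.9/6 = 0.6500 < 1 for every player regardless of endowment, so the Nash equilibrium is zero contribution and the group total is Σ E_j = 19 + 53 + 30 + 13 + 45 + 59 = 219.
Each contributed unit returns 3.900 to the group, so the social optimum is full contribution by everyone: group total = 3.900 × 219 = 854.10.
Efficiency loss = (3.900 − 1) × 219 = 635.10.

635.10 euros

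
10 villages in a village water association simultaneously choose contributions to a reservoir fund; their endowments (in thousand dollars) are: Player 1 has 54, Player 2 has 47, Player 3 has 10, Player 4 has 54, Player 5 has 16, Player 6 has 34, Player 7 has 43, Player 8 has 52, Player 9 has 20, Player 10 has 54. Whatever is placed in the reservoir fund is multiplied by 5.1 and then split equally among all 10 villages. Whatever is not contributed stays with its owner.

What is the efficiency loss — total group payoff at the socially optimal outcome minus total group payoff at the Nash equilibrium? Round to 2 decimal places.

1574.40 thousand dollars

The private return per contributed unit is 5.1/10 = 0.5100 < 1 for every player regardless of endowment, so the Nash equilibrium is zero contribution and the group total is Σ E_j = 54 + 47 + 10 + 54 + 16 + 34 + 43 + 52 + 20 + 54 = 384.
Each contributed unit returns 5.100 to the group, so the social optimum is full contribution by everyone: group total = 5.100 × 384 = 1958.40.
Efficiency loss = (5.100 − 1) × 384 = 1574.40.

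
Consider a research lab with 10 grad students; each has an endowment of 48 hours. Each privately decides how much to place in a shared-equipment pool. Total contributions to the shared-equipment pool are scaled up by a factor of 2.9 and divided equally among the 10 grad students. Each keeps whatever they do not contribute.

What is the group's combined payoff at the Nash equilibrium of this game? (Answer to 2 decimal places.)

Each contributed unit returns 2.9/10 = 0.2900 to its contributor — below 1 — so contributing 0 is dominant for every player. At the Nash equilibrium everyone keeps their 48, and the group total is 10 × 48 = 480.

480.00 hours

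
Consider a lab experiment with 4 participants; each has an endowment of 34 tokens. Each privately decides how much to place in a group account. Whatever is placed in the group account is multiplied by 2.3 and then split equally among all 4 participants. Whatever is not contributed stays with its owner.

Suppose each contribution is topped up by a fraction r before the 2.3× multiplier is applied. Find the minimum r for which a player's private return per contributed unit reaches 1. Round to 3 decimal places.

0.739

With matching at rate r, one contributed unit becomes (1 + r) in the group account and returns 2.3 × (1 + r) / 4 to the contributor.
Setting this equal to 1: 1 + r = 4/2.3 = 1.7391.
So the minimum matching rate is r = 1.7391 − 1 = 0.739.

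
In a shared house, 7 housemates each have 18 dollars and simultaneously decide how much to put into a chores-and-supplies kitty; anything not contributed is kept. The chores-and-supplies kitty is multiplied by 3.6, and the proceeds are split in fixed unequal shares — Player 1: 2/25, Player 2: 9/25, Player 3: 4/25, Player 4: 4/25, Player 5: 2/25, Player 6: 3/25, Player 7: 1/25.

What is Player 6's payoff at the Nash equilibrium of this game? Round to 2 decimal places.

Each unit j contributes comes back to j as 3.6 × (j's share), so j prefers to contribute only if that share exceeds 1/3.6 = 0.2778; otherwise keeping the unit dominates.
Only Player 2 (9/25) clears that bar, contributing 18; the remaining 6 contribute 0. Total contributed: 18.
Player 6 keeps 18 and receives 3.6 × 18 × 3/25 = 7.78 from the chores-and-supplies kitty, for a payoff of 25.78.

25.78 dollars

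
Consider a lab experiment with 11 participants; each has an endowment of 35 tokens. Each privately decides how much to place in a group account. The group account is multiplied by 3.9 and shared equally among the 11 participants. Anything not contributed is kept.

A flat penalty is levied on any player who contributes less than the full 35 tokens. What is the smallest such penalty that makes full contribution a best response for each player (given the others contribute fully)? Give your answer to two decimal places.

Given the others contribute fully, the best deviation is to contribute 0 (any partial contribution still incurs the fine and gives up units whose private return 0.3545 is below 1).
Deviating from 35 to 0 saves 35 tokens but forfeits the deviator's share of the drop in the group account: 3.9/11 × 35 = 12.41.
So the deviation gain is 35 − 12.41 = 22.59, and the fine must be at least 22.59 tokens to wipe it out.

22.59 tokens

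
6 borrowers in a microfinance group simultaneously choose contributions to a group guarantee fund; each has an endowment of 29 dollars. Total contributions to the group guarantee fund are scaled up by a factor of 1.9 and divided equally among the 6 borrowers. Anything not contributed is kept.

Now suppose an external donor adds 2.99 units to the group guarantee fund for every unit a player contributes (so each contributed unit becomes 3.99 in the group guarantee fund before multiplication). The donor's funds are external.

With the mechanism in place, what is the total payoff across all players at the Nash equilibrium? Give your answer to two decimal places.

With the mechanism, a contributed unit returns 1.9 × 3.99 / 6 = 1.2635 per unit of net cost to the contributor — now above 1 — so contributing fully is weakly dominant for every player.
So the Nash equilibrium is full contribution by all 6; the group earns 1.9 × 3.99 × 174 = 1319.09.

1319.09 dollars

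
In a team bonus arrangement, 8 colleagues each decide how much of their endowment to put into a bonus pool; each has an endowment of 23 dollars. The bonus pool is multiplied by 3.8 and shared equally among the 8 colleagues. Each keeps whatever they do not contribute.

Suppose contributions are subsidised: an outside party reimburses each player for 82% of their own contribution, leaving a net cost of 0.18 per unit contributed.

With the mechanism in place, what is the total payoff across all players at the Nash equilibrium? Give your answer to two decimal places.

850.08 dollars

The effective private return per unit is now (3.8/8) / 0.18 = 2.6389 > 1, so every player's dominant strategy flips to full contribution.
At the Nash equilibrium everyone contributes 23. Group total payoff = 8 × (23 × 0.82 + 3.8 × 23) = 850.08.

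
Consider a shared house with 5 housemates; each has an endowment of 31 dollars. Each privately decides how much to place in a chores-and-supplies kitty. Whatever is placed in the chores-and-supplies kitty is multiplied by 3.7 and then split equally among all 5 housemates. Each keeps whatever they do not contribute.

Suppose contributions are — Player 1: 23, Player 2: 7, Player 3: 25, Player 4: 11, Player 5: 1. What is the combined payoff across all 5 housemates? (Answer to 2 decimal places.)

335.90 dollars

Total contributed: 23 + 7 + 25 + 11 + 1 = 67; total kept: 5 × 31 − 67 = 88.
The chores-and-supplies kitty pays out 3.7 × 67 = 247.90 in aggregate.
Group total = 88 + 247.90 = 335.90.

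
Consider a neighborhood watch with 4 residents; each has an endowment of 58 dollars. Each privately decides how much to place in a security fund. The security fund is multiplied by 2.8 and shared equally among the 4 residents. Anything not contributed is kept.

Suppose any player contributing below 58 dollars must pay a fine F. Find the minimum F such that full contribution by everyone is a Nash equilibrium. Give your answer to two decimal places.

Given the others contribute fully, the best deviation is to contribute 0 (any partial contribution still incurs the fine and gives up units whose private return 0.7000 is below 1).
Deviating from 58 to 0 saves 58 dollars but forfeits the deviator's share of the drop in the security fund: 2.8/4 × 58 = 40.60.
So the deviation gain is 58 − 40.60 = 17.40, and the fine must be at least 17.40 dollars to wipe it out.

17.40 dollars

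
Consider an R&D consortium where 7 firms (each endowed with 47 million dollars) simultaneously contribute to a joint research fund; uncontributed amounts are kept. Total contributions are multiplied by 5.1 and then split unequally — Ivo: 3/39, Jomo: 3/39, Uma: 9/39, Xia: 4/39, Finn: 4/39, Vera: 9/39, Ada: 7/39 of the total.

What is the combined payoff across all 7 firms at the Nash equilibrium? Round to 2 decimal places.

Player j's private return per contributed unit is 5.1 × (j's share). Contributing is weakly dominant for j when that share is at least 1/5.1 = 0.1961, and contributing 0 is dominant otherwise.
The shares above 0.1961 belong to Uma and Vera, contributing 47 each; the remaining 5 contribute 0. Total contributed: 94.
The joint research fund pays out 5.1 × 94 = 479.40 in total (split across the unequal shares, but the aggregate is all that matters for the group sum).
The 5 free-riders keep 47 each, adding 235. Group total = 235 + 479.40 = 714.40.

714.40 million dollars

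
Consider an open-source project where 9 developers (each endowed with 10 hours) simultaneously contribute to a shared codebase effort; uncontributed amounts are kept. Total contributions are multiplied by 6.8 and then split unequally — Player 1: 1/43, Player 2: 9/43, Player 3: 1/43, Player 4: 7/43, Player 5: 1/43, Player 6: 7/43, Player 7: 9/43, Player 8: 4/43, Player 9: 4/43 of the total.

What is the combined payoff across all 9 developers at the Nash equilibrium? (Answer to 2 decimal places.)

Player j's private return per contributed unit is 6.8 × (j's share). Contributing is weakly dominant for j when that share is at least 1/6.8 = 0.1471, and contributing 0 is dominant otherwise.
Player 2, Player 4, Player 6 and Player 7 are above the threshold, contributing 10 each; the remaining 5 contribute 0. Total contributed: 40.
The shared codebase effort pays out 6.8 × 40 = 272.00 in total (split across the unequal shares, but the aggregate is all that matters for the group sum).
The 5 free-riders keep 10 each, adding 50. Group total = 50 + 272.00 = 322.00.

322.00 hours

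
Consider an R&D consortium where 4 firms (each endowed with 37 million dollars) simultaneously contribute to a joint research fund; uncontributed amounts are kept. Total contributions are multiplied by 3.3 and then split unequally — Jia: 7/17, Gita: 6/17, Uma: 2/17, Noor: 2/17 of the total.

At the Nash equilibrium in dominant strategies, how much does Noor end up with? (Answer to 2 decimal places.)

65.73 million dollars

A player with share s gets back 3.3·s per unit contributed, so full contribution is dominant for anyone with s > 1/3.3 = 0.3030 and zero contribution is dominant for anyone below.
The shares above 0.3030 belong to Jia and Gita, contributing 37 each; the remaining 2 contribute 0. Total contributed: 74.
Noor keeps 37 and receives 3.3 × 74 × 2/17 = 28.73 from the joint research fund, for a payoff of 65.73.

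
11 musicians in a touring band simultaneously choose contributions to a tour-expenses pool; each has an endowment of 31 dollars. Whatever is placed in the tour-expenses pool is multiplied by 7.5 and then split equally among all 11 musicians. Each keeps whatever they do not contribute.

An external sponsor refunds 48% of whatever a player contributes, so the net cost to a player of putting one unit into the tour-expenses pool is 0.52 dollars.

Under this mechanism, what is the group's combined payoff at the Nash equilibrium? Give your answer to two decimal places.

2721.18 dollars

The effective private return per unit is now (7.5/11) / 0.52 = 1.3112 > 1, so every player's dominant strategy flips to full contribution.
At the Nash equilibrium everyone contributes 31. Group total payoff = 11 × (31 × 0.48 + 7.5 × 31) = 2721.18.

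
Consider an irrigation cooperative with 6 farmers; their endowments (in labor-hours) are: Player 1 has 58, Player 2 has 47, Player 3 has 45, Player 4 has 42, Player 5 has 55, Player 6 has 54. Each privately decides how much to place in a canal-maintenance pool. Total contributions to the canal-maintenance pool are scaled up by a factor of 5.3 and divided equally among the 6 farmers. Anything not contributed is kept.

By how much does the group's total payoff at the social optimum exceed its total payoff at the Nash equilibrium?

The private return per contributed unit is 5.3/6 = 0.8833 < 1 for every player regardless of endowment, so the Nash equilibrium is zero contribution and the group total is Σ E_j = 58 + 47 + 45 + 42 + 55 + 54 = 301.
Each contributed unit returns 5.300 to the group, so the social optimum is full contribution by everyone: group total = 5.300 × 301 = 1595.30.
Efficiency loss = (5.300 − 1) × 301 = 1294.30.

1294.30 labor-hours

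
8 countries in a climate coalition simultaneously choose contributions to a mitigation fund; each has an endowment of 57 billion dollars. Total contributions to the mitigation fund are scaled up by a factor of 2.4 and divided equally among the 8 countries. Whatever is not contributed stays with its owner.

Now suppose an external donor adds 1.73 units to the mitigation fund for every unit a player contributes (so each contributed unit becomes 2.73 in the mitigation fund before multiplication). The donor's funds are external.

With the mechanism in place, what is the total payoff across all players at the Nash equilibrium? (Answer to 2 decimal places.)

The effective private return is 2.4 × 2.73 / 8 = 0.8190, which is still under 1, so the mechanism doesn't change anyone's dominant strategy: zero contribution.
At the Nash equilibrium no one contributes; group total payoff = 8 × 57 = 456.

456.00 billion dollars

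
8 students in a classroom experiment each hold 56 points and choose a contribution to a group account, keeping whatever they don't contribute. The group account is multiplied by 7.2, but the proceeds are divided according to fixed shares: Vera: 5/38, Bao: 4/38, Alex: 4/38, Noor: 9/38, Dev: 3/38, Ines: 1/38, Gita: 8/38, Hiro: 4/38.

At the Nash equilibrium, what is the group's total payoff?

A player with share s gets back 7.2·s per unit contributed, so full contribution is dominant for anyone with s > 1/7.2 = 0.1389 and zero contribution is dominant for anyone below.
Noor and Gita are above the threshold, contributing 56 each; the remaining 6 contribute 0. Total contributed: 112.
The group account pays out 7.2 × 112 = 806.40 in total (split across the unequal shares, but the aggregate is all that matters for the group sum).
The 6 free-riders keep 56 each, adding 336. Group total = 336 + 806.40 = 1142.40.

1142.40 points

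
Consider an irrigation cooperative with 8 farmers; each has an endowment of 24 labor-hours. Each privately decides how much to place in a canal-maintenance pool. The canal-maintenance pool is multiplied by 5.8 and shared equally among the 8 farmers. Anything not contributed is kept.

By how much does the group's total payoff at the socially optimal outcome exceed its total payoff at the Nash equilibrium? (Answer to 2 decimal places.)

921.60 labor-hours

Each contributed unit returns 5.8/8 = 0.7250 to its contributor — below 1 — so contributing 0 is dominant for every player. At the Nash equilibrium everyone keeps their 24, and the group total is 8 × 24 = 192.
Each contributed unit returns 5.800 to the group as a whole (0.7250 to each of 8 players), which exceeds 1, so the social optimum is full contribution: group total = 5.800 × 192 = 1113.60.
Efficiency loss = 1113.60 − 192 = 921.60.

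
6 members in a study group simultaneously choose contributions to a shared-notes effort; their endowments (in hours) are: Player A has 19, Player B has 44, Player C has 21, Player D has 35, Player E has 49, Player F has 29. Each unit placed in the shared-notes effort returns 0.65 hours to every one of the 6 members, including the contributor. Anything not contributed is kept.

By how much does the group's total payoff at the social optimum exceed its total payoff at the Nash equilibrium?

The private return per contributed unit is 0.65 < 1 for everyone, so the Nash equilibrium is zero contribution and the group total is Σ E_j = 19 + 44 + 21 + 35 + 49 + 29 = 197.
Each contributed unit returns 3.900 to the group, so the social optimum is full contribution by everyone: group total = 3.900 × 197 = 768.30.
Efficiency loss = (3.900 − 1) × 197 = 571.30.

571.30 hours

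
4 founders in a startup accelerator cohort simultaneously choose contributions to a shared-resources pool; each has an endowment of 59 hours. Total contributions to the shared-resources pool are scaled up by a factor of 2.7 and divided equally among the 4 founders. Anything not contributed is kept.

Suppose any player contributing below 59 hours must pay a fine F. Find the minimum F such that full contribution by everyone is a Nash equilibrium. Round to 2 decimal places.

Given the others contribute fully, the best deviation is to contribute 0 (any partial contribution still incurs the fine and gives up units whose private return 0.6750 is below 1).
Deviating from 59 to 0 saves 59 hours but forfeits the deviator's share of the drop in the shared-resources pool: 2.7/4 × 59 = 39.82.
So the deviation gain is 59 − 39.82 = 19.18, and the fine must be at least 19.18 hours to wipe it out.

19.18 hours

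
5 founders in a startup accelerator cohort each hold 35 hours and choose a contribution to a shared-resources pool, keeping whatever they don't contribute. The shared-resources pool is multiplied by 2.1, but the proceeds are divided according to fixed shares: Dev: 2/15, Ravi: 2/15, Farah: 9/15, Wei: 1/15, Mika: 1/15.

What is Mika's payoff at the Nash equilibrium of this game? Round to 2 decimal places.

Player j's private return per contributed unit is 2.1 × (j's share). Contributing is weakly dominant for j when that share is at least 1/2.1 = 0.4762, and contributing 0 is dominant otherwise.
Farah alone (share 9/15) is above the threshold, contributing 35; the remaining 4 contribute 0. Total contributed: 35.
Mika keeps 35 and receives 2.1 × 35 × 1/15 = 4.90 from the shared-resources pool, for a payoff of 39.90.

39.90 hours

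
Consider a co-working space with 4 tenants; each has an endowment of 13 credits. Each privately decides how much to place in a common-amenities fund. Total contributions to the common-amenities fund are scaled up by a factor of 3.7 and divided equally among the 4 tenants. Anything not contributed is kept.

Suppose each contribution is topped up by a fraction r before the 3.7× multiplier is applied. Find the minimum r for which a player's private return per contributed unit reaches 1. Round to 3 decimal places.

0.081

With matching at rate r, one contributed unit becomes (1 + r) in the common-amenities fund and returns 3.7 × (1 + r) / 4 to the contributor.
Setting this equal to 1: 1 + r = 4/3.7 = 1.0811.
So the minimum matching rate is r = 1.0811 − 1 = 0.081.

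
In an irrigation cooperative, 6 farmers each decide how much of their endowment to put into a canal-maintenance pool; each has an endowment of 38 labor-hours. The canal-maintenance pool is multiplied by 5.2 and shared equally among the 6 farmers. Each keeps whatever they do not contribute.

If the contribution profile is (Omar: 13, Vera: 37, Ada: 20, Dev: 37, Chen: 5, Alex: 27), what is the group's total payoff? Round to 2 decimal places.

811.80 labor-hours

Total contributed: 13 + 37 + 20 + 37 + 5 + 27 = 139; total kept: 6 × 38 − 139 = 89.
The canal-maintenance pool pays out 5.2 × 139 = 722.80 in aggregate.
Group total = 89 + 722.80 = 811.80.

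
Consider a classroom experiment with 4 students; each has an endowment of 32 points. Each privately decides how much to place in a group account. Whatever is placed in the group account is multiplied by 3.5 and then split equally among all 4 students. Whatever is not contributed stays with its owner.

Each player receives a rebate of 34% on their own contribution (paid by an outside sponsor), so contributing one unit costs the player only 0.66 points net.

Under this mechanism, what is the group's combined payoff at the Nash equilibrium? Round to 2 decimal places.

The effective private return per unit is now (3.5/4) / 0.66 = 1.3258 > 1, so every player's dominant strategy flips to full contribution.
So the Nash equilibrium is full contribution by all 4; the group earns 4 × (32 × 0.34 + 3.5 × 32) = 491.52.

491.52 points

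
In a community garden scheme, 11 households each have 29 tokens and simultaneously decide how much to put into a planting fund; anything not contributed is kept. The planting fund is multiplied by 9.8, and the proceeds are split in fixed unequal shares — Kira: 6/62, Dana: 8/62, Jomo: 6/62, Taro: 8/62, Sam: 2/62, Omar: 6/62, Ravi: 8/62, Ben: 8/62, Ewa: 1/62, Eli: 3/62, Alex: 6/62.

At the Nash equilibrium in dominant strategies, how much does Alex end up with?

Each unit j contributes comes back to j as 9.8 × (j's share), so j prefers to contribute only if that share exceeds 1/9.8 = 0.1020; otherwise keeping the unit dominates.
Dana, Taro, Ravi and Ben are above the threshold, contributing 29 each; the remaining 7 contribute 0. Total contributed: 116.
Alex keeps 29 and receives 9.8 × 116 × 6/62 = 110.01 from the planting fund, for a payoff of 139.01.

139.01 tokens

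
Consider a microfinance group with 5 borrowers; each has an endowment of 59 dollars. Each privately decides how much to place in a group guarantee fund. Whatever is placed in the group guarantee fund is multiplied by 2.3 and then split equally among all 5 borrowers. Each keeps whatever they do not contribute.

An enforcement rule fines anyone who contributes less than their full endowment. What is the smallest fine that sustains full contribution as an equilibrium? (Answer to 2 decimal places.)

31.86 dollars

Given the others contribute fully, the best deviation is to contribute 0 (any partial contribution still incurs the fine and gives up units whose private return 0.4600 is below 1).
Deviating from 59 to 0 saves 59 dollars but forfeits the deviator's share of the drop in the group guarantee fund: 2.3/5 × 59 = 27.14.
So the deviation gain is 59 − 27.14 = 31.86, and the fine must be at least 31.86 dollars to wipe it out.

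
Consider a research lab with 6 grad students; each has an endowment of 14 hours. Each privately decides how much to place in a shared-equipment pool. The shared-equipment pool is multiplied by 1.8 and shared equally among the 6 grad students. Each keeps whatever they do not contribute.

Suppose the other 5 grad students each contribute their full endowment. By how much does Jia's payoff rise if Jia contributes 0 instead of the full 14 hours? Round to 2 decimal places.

Switching from a contribution of 14 to 0 lets Jia keep an extra 14 hours, but lowers the shared-equipment pool by 14, which costs Jia their own share of that drop: 1.8/6 × 14 = 4.20.
Net gain = 14 − 4.20 = 9.80. The private return per contributed unit (0.3000) is below 1, so free-riding is indeed the best response regardless of what the others do.

9.80 hours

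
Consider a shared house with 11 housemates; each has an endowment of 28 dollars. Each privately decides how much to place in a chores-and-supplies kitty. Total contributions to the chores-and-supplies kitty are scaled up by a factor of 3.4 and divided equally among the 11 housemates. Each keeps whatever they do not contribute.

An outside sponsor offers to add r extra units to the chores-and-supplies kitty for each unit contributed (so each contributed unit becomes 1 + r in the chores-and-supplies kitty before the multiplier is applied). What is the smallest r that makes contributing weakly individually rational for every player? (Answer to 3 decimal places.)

With matching at rate r, one contributed unit becomes (1 + r) in the chores-and-supplies kitty and returns 3.4 × (1 + r) / 11 to the contributor.
Setting this equal to 1: 1 + r = 11/3.4 = 3.2353.
So the minimum matching rate is r = 3.2353 − 1 = 2.235.

2.235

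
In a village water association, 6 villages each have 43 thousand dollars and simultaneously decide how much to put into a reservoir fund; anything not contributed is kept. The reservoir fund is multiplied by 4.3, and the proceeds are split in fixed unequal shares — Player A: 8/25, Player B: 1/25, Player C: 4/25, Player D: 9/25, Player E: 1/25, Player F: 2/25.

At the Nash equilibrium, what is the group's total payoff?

For player j, contributing a unit is worthwhile iff 4.3 × (j's share) ≥ 1, i.e. iff j's share is at least 0.2326.
The shares above 0.2326 belong to Player A and Player D, contributing 43 each; the remaining 4 contribute 0. Total contributed: 86.
The reservoir fund pays out 4.3 × 86 = 369.80 in total (split across the unequal shares, but the aggregate is all that matters for the group sum).
The 4 free-riders keep 43 each, adding 172. Group total = 172 + 369.80 = 541.80.

541.80 thousand dollars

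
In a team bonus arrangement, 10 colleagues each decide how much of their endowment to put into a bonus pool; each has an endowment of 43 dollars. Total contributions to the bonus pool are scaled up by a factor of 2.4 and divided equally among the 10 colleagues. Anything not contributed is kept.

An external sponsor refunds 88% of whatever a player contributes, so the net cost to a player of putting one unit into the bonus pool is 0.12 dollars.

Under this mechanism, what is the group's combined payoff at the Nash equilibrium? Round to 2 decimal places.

The effective private return per unit is now (2.4/10) / 0.12 = 2.0000 > 1, so every player's dominant strategy flips to full contribution.
So the Nash equilibrium is full contribution by all 10; the group earns 10 × (43 × 0.88 + 2.4 × 43) = 1410.40.

1410.40 dollars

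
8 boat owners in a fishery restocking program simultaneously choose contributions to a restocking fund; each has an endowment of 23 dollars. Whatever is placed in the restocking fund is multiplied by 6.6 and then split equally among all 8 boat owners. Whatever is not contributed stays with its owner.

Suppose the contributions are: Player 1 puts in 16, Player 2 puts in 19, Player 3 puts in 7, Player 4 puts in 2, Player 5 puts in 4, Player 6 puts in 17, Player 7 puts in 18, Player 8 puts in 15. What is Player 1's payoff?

Total contributed: 16 + 19 + 7 + 2 + 4 + 17 + 18 + 15 = 98.
Each receives 6.6 × 98 / 8 = 80.85 from the restocking fund.
Player 1 keeps 23 − 16 = 7, so Player 1's payoff is 7 + 80.85 = 87.85.

87.85 dollars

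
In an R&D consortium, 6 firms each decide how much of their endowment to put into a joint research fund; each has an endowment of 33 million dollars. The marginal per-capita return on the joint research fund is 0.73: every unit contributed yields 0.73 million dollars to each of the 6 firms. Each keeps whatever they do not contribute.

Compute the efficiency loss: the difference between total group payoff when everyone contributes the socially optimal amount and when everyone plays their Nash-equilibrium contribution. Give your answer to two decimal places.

669.24 million dollars

The private return per contributed unit is 0.73 < 1, so contributing 0 is dominant for every player. At the Nash equilibrium everyone keeps their 33, and the group total is 6 × 33 = 198.
Each contributed unit returns 4.380 to the group as a whole (0.73 to each of 6 players), which exceeds 1, so the social optimum is full contribution: group total = 4.380 × 198 = 867.24.
Efficiency loss = 867.24 − 198 = 669.24.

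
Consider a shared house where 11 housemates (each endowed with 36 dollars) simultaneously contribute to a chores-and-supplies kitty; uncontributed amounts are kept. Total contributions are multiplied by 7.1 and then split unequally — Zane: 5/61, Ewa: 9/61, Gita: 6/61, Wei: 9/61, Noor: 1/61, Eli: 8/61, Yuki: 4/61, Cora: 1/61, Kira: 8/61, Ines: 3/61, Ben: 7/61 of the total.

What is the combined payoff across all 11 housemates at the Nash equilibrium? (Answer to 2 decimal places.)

835.20 dollars

A player with share s gets back 7.1·s per unit contributed, so full contribution is dominant for anyone with s > 1/7.1 = 0.1408 and zero contribution is dominant for anyone below.
Ewa and Wei clear that bar, contributing 36 each; the remaining 9 contribute 0. Total contributed: 72.
The chores-and-supplies kitty pays out 7.1 × 72 = 511.20 in total (split across the unequal shares, but the aggregate is all that matters for the group sum).
The 9 free-riders keep 36 each, adding 324. Group total = 324 + 511.20 = 835.20.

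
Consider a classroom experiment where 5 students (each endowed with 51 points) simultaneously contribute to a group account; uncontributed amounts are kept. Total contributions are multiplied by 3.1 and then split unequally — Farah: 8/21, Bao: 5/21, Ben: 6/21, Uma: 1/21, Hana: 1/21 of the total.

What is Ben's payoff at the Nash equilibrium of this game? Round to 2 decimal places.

96.17 points

Each unit j contributes comes back to j as 3.1 × (j's share), so j prefers to contribute only if that share exceeds 1/3.1 = 0.3226; otherwise keeping the unit dominates.
Only Farah (8/21) clears that bar, contributing 51; the remaining 4 contribute 0. Total contributed: 51.
Ben keeps 51 and receives 3.1 × 51 × 6/21 = 45.17 from the group account, for a payoff of 96.17.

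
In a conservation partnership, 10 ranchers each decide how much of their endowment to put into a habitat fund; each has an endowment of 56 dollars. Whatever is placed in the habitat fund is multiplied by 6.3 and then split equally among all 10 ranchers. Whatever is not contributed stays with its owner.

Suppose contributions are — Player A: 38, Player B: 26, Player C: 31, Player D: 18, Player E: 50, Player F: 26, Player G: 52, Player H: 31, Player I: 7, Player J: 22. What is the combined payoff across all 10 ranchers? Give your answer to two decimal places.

2155.30 dollars

Total contributed: 38 + 26 + 31 + 18 + 50 + 26 + 52 + 31 + 7 + 22 = 301; total kept: 10 × 56 − 301 = 259.
The habitat fund pays out 6.3 × 301 = 1896.30 in aggregate.
Group total = 259 + 1896.30 = 2155.30.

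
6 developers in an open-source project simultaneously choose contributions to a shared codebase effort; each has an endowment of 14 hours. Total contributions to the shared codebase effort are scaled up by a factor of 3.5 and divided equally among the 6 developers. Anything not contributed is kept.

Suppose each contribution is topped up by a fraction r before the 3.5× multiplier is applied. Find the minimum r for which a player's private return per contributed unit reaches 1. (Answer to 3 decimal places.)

0.714

With matching at rate r, one contributed unit becomes (1 + r) in the shared codebase effort and returns 3.5 × (1 + r) / 6 to the contributor.
Setting this equal to 1: 1 + r = 6/3.5 = 1.7143.
So the minimum matching rate is r = 1.7143 − 1 = 0.714.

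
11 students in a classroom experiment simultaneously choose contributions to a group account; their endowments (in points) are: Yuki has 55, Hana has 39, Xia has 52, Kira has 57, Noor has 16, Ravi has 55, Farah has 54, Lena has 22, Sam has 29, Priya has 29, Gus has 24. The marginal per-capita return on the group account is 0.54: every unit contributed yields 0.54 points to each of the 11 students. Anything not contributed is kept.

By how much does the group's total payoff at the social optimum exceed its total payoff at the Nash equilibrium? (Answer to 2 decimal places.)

The private return per contributed unit is 0.54 < 1 for everyone, so the Nash equilibrium is zero contribution and the group total is Σ E_j = 55 + 39 + 52 + 57 + 16 + 55 + 54 + 22 + 29 + 29 + 24 = 432.
Each contributed unit returns 5.940 to the group, so the social optimum is full contribution by everyone: group total = 5.940 × 432 = 2566.08.
Efficiency loss = (5.940 − 1) × 432 = 2134.08.

2134.08 points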